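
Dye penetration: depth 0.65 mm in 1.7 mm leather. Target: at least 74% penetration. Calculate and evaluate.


Penetration = 38.2%
Meets target: No

Penetration = 0.65 / 1.7 x 100 = 38.2%
Target: 74%
Meets target: No


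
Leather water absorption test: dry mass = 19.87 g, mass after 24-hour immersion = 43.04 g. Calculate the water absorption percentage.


Water absorbed = 43.04 - 19.87 = 23.17 g
WA% = 23.17 / 19.87 x 100 = 116.6%


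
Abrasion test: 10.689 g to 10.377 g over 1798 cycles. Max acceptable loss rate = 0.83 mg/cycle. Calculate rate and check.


Loss = 10.689 - 10.377 = 0.312 g
Rate = 0.312 g / 1798 cycles x 1000 = 0.174 mg/cycle
Max = 0.83 mg/cycle
Passes: Yes


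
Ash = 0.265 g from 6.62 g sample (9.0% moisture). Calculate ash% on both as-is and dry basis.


As-is ash = 4.00%
Dry-basis ash = 4.40%

As-is ash% = 0.265 / 6.62 x 100 = 4.00%
Dry mass = 6.62 x (100 - 9.0) / 100 = 6.0242 g
Dry-basis ash% = 0.265 / 6.0242 x 100 = 4.40%


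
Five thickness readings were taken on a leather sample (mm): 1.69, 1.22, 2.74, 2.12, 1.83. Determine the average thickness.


Sum = 1.69 + 1.22 + 2.74 + 2.12 + 1.83 = 9.60
Average = 9.60 / 5 = 1.92 mm


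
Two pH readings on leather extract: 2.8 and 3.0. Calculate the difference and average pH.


Difference = 0.2
Average pH = 2.90


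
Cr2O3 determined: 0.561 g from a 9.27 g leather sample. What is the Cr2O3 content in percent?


Cr2O3% = 0.561 / 9.27 x 100
Cr2O3% = 6.05%


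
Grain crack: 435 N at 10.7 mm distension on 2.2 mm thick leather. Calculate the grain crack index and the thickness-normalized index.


Crack index = 435 / 10.7 = 40.7 N/mm
Normalized = 40.7 / 2.2 = 18.5 N/mm per mm


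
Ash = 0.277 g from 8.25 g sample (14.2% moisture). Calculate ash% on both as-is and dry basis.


As-is ash = 3.36%
Dry-basis ash = 3.91%


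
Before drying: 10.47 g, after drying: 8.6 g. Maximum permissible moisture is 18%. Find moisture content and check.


MC = (10.47 - 8.6) / 10.47 x 100 = 17.9%
Maximum: 18%
Acceptable: Yes


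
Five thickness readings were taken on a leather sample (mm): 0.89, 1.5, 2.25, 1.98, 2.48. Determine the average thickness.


Sum = 0.89 + 1.5 + 2.25 + 1.98 + 2.48 = 9.10
Average = 9.10 / 5 = 1.82 mm


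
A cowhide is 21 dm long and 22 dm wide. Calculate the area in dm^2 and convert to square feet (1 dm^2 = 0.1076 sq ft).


Area = 21 x 22 = 462 dm^2
Conversion: 462 x 0.1076 = 49.71 sq ft


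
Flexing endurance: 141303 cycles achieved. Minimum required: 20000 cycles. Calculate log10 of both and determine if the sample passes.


Achieved: log10 = 5.15
Required: log10 = 4.30
Passes: Yes


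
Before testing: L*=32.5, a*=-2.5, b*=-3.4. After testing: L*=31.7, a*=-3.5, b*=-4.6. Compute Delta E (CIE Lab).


Delta E = 1.75

dL = 31.7 - 32.5 = -0.8
da = -3.5 - (-2.5) = -1.0
db = -4.6 - (-3.4) = -1.2
dE = sqrt((-0.8)^2 + (-1.0)^2 + (-1.2)^2) = 1.75


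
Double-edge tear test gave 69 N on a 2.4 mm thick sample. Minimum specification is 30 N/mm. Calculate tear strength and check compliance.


Tear strength = 69 / 2.4 = 28.8 N/mm
Required minimum = 30 N/mm
Compliant: No


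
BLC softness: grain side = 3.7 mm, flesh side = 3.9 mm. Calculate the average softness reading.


3.80 mm

Average = (3.7 + 3.9) / 2
Average = 3.80 mm


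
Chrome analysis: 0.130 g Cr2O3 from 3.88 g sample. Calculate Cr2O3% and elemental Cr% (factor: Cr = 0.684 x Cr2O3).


Cr2O3 = 3.35%
Cr = 2.29%

Cr2O3% = 0.130 / 3.88 x 100 = 3.35%
Cr% = 3.35 x 0.684 = 2.29%


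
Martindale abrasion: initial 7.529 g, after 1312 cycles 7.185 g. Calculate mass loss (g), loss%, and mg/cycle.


Loss = 7.529 - 7.185 = 0.344 g
Loss% = 0.344 / 7.529 x 100 = 4.57%
Rate = 0.344 / 1312 x 1000 = 0.262 mg/cycle


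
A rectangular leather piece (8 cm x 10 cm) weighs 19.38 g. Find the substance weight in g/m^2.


2422.5 g/m^2

Area = 8 x 10 = 80 cm^2
SW = 19.38 / 80 x 10000 = 2422.5 g/m^2


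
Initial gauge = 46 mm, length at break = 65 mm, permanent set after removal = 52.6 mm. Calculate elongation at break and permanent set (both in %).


Elongation at break = 41.3%
Permanent set = 14.3%

Elongation at break = (65 - 46) / 46 x 100 = 41.3%
Permanent set = (52.6 - 46) / 46 x 100 = 14.3%


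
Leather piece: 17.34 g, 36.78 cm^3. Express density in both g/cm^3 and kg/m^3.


0.471 g/cm^3
471 kg/m^3

Density = 17.34 / 36.78 = 0.471 g/cm^3
Convert: 0.471 x 1000 = 471 kg/m^3


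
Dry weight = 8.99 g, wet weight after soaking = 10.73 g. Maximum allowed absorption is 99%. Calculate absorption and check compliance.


Absorption = 19.4%
Compliant: Yes

WA = (10.73 - 8.99) / 8.99 x 100 = 19.4%
Maximum allowed: 99%
Compliant: Yes


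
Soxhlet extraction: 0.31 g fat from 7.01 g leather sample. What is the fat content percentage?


4.4%

Fat content = 0.31 / 7.01 x 100
Fat = 4.4%


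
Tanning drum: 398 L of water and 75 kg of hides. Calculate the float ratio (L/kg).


Float ratio = water / hide weight
Ratio = 398 / 75 = 5.3


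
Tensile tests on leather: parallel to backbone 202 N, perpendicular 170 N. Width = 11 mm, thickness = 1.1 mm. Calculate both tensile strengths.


Parallel = 16.69 N/mm^2
Perpendicular = 14.05 N/mm^2

Area = 11 x 1.1 = 12.1 mm^2
TS (parallel) = 202 / 12.1 = 16.69 N/mm^2
TS (perpendicular) = 170 / 12.1 = 14.05 N/mm^2


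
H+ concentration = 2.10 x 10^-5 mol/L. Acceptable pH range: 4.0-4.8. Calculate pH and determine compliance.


pH = 4.68
Compliant: Yes


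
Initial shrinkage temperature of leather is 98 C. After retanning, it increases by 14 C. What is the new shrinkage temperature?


New Ts = 98 + 14 = 112 C


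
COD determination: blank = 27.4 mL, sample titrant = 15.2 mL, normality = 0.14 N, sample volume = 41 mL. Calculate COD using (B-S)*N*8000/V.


333.3 mg/L


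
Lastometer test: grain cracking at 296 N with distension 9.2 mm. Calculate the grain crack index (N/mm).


Grain crack index = force / distension
Index = 296 / 9.2 = 32.2 N/mm


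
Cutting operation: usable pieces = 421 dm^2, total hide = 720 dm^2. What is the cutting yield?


58.5%

Yield = usable / total x 100
Yield = 421 / 720 x 100 = 58.5%


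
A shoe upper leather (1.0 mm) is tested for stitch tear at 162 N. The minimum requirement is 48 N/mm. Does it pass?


STS = 162.0 N/mm
Passes: Yes


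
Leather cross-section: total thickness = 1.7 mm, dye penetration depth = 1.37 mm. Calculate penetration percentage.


80.6%

Penetration% = 1.37 / 1.7 x 100
Penetration = 80.6%


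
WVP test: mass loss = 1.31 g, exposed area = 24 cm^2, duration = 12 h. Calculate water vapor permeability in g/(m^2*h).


45.49 g/(m^2*h)

WVP = mass_loss / (area x time) x 10000
WVP = 1.31 / (24 x 12) x 10000
WVP = 1.31 / 288 x 10000 = 45.49 g/(m^2*h)


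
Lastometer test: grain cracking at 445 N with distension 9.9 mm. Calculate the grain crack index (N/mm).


44.9 N/mm

Grain crack index = force / distension
Index = 445 / 9.9 = 44.9 N/mm


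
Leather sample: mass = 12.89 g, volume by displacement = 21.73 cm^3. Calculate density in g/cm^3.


0.593 g/cm^3


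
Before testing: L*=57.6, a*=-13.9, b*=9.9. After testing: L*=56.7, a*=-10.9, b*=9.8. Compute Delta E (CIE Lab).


Delta E = 3.13

dL = 56.7 - 57.6 = -0.9
da = -10.9 - (-13.9) = 3.0
db = 9.8 - 9.9 = -0.1
dE = sqrt((-0.9)^2 + (3.0)^2 + (-0.1)^2) = 3.13


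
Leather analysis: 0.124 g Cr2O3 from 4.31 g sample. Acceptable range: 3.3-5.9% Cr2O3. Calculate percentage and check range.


Cr2O3% = 0.124 / 4.31 x 100 = 2.88%
Acceptable range: 3.3 to 5.9%
Within range: No


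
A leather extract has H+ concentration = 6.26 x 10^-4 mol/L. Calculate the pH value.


pH = 3.20


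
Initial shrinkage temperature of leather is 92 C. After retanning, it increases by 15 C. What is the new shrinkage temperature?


107 C


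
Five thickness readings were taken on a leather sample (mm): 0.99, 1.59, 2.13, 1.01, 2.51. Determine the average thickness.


1.65 mm


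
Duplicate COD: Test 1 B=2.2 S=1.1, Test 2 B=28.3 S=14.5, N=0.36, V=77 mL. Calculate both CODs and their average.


COD1 = 41.1 mg/L
COD2 = 516.2 mg/L
Average = 278.7 mg/L

COD1 = (2.2 - 1.1) x 0.36 x 8000 / 77 = 41.1 mg/L
COD2 = (28.3 - 14.5) x 0.36 x 8000 / 77 = 516.2 mg/L
Average = (41.1 + 516.2) / 2 = 278.7 mg/L


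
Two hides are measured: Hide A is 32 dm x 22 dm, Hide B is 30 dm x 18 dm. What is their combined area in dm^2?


Hide A area = 32 x 22 = 704 dm^2
Hide B area = 30 x 18 = 540 dm^2
Total = 704 + 540 = 1244 dm^2


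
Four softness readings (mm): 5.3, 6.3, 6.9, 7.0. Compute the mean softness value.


6.38 mm

Sum = 5.3 + 6.3 + 6.9 + 7.0
Mean = 25.5 / 4 = 6.38 mm


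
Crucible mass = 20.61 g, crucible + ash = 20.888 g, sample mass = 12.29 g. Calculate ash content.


Ash mass = 20.888 - 20.61 = 0.278 g
Ash% = 0.278 / 12.29 x 100 = 2.26%


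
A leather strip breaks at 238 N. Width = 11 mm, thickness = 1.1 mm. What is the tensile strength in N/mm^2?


19.67 N/mm^2


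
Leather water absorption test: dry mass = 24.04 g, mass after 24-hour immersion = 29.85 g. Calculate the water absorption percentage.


24.2%

Water absorbed = 29.85 - 24.04 = 5.81 g
WA% = 5.81 / 24.04 x 100 = 24.2%


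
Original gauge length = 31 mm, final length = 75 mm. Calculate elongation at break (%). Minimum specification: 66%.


Elongation = 141.9%
Meets spec: Yes

Extension = 75 - 31 = 44 mm
Elongation = 44 / 31 x 100 = 141.9%
Minimum required: 66%
Meets specification: Yes


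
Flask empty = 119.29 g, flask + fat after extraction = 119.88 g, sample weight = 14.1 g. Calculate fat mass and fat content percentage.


Fat mass = 119.88 - 119.29 = 0.59 g
Fat% = 0.59 / 14.1 x 100 = 4.2%


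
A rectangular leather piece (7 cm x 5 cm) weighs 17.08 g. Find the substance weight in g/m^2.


Area = 7 x 5 = 35 cm^2
SW = 17.08 / 35 x 10000 = 4880.0 g/m^2


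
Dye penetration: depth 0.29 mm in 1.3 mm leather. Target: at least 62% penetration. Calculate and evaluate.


Penetration = 0.29 / 1.3 x 100 = 22.3%
Target: 62%
Meets target: No


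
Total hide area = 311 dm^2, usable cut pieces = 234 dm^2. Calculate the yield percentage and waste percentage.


Yield = 234 / 311 x 100 = 75.2%
Waste = 311 - 234 = 77 dm^2
Waste% = 100 - 75.2 = 24.8%


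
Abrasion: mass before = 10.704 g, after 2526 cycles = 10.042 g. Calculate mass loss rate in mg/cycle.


0.262 mg/cycle

Mass loss = 10.704 - 10.042 = 0.662 g
Rate = 0.662 / 2526 x 1000 = 0.262 mg/cycle


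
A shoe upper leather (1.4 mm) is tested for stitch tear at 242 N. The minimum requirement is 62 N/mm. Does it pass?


STS = 242 / 1.4 = 172.9 N/mm
Minimum required: 62 N/mm
Passes: Yes


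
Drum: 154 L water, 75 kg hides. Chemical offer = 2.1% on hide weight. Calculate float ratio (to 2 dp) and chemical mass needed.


Float ratio = 154 / 75 = 2.05
Chemical = 75 x 2.1 / 100 = 1.575 kg


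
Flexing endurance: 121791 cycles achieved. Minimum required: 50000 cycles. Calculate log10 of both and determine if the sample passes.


Achieved: log10 = 5.09
Required: log10 = 4.70
Passes: Yes


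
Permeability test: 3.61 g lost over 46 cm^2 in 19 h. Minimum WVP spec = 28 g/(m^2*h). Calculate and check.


WVP = 3.61 / (46 x 19) x 10000 = 41.30 g/(m^2*h)
Minimum: 28 g/(m^2*h)
Meets spec: Yes


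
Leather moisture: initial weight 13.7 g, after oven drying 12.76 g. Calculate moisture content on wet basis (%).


6.9%

Moisture = 13.7 - 12.76 = 0.94 g
MC = 0.94 / 13.7 x 100 = 6.9%


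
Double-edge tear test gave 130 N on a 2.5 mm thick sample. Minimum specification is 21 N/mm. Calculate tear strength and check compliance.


Tear strength = 130 / 2.5 = 52.0 N/mm
Required minimum = 21 N/mm
Compliant: Yes


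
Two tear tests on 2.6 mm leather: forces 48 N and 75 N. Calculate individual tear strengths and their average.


Tear 1 = 18.5 N/mm
Tear 2 = 28.8 N/mm
Average = 23.7 N/mm

Tear 1 = 48 / 2.6 = 18.5 N/mm
Tear 2 = 75 / 2.6 = 28.8 N/mm
Average = (18.5 + 28.8) / 2 = 23.7 N/mm


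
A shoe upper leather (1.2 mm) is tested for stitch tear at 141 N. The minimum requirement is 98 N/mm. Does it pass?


STS = 141 / 1.2 = 117.5 N/mm
Minimum required: 98 N/mm
Passes: Yes


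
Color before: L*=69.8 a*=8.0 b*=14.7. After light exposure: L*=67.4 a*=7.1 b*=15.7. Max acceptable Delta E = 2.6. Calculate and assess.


dL = -2.4, da = -0.9, db = 1.0
dE = sqrt((-2.4)^2 + (-0.9)^2 + (1.0)^2) = 2.75
Max = 2.6
Passes: No


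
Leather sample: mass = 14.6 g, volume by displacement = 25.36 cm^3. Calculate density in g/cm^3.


Density = mass / volume
Density = 14.6 / 25.36 = 0.576 g/cm^3


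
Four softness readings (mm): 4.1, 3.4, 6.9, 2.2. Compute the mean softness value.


Sum = 4.1 + 3.4 + 6.9 + 2.2
Mean = 16.6 / 4 = 4.15 mm


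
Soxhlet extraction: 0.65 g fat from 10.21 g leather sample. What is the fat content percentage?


6.4%


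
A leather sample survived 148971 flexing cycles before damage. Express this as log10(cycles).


log10(148971) = 5.17


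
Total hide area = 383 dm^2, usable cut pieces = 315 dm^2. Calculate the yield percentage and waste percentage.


Yield = 82.2%
Waste = 17.8%


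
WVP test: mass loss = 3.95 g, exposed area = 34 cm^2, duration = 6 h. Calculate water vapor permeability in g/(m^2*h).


193.63 g/(m^2*h)


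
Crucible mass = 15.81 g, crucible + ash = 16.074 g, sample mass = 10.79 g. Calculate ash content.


Ash mass = 16.074 - 15.81 = 0.264 g
Ash% = 0.264 / 10.79 x 100 = 2.45%


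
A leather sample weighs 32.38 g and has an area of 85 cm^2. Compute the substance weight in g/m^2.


Substance weight = mass / area x 10000
SW = 32.38 / 85 x 10000
SW = 3809.4 g/m^2


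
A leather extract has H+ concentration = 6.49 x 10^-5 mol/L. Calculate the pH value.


pH = 4.19

pH = -log10[H+]
pH = -log10(6.49 x 10^-5) = 4.19


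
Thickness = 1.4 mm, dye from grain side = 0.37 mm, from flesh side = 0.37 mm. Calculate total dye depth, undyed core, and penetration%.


Total dyed = 0.74 mm
Undyed core = 0.66 mm
Penetration = 52.9%


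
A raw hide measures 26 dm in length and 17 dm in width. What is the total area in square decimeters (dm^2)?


Area = length x width
Area = 26 x 17 = 442 dm^2


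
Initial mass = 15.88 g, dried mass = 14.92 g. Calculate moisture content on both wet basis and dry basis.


Moisture lost = 15.88 - 14.92 = 0.96 g
Wet basis MC = 0.96 / 15.88 x 100 = 6.0%
Dry basis MC = 0.96 / 14.92 x 100 = 6.4%


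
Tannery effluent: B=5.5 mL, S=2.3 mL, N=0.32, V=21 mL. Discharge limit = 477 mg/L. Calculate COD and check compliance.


COD = 390.1 mg/L
Compliant: Yes

COD = (5.5 - 2.3) x 0.32 x 8000 / 21 = 390.1 mg/L
Limit: 477 mg/L
Compliant: Yes


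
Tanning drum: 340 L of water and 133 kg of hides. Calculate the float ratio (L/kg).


Float ratio = water / hide weight
Ratio = 340 / 133 = 2.6


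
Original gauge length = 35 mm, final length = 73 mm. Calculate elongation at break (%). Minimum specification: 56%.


Elongation = 108.6%
Meets spec: Yes

Extension = 73 - 35 = 38 mm
Elongation = 38 / 35 x 100 = 108.6%
Minimum required: 56%
Meets specification: Yes


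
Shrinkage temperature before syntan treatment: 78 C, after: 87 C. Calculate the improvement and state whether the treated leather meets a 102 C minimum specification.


Improvement = 87 - 78 = 9 C
Spec check: 87 C >= 102 C? No


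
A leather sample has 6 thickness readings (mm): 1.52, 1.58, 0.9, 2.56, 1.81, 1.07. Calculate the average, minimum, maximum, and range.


Average = 1.57 mm
Min = 0.9 mm
Max = 2.56 mm
Range = 1.66 mm

Sum = 9.44
Average = 9.44 / 6 = 1.57 mm
Minimum = 0.9 mm
Maximum = 2.56 mm
Range = 2.56 - 0.9 = 1.66 mm


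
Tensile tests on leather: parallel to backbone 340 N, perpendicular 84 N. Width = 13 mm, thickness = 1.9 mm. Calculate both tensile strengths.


Area = 13 x 1.9 = 24.7 mm^2
TS (parallel) = 340 / 24.7 = 13.77 N/mm^2
TS (perpendicular) = 84 / 24.7 = 3.40 N/mm^2


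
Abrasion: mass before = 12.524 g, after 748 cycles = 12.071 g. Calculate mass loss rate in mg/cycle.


0.606 mg/cycle

Mass loss = 12.524 - 12.071 = 0.453 g
Rate = 0.453 / 748 x 1000 = 0.606 mg/cycle


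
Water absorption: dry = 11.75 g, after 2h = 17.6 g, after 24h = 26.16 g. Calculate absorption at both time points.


WA (2h) = (17.6 - 11.75) / 11.75 x 100 = 49.8%
WA (24h) = (26.16 - 11.75) / 11.75 x 100 = 122.6%


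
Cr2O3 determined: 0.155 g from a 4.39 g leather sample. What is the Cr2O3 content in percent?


Cr2O3% = 0.155 / 4.39 x 100
Cr2O3% = 3.53%


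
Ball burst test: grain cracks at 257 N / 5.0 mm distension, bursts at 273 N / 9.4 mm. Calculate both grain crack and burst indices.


Crack index = 51.4 N/mm
Burst index = 29.0 N/mm

Crack index = 257 / 5.0 = 51.4 N/mm
Burst index = 273 / 9.4 = 29.0 N/mm


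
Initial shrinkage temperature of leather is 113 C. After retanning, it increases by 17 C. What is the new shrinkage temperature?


New Ts = 113 + 17 = 130 C


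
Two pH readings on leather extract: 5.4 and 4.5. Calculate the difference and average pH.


Difference = |5.4 - 4.5| = 0.9
Average = (5.4 + 4.5) / 2 = 4.95


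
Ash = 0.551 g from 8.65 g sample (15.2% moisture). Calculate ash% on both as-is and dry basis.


As-is ash = 6.37%
Dry-basis ash = 7.51%


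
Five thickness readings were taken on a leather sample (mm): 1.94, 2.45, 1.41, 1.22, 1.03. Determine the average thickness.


Sum = 1.94 + 2.45 + 1.41 + 1.22 + 1.03 = 8.05
Average = 8.05 / 5 = 1.61 mm


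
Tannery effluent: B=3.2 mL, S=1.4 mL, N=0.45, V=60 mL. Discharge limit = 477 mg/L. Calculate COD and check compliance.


COD = 108.0 mg/L
Compliant: Yes

COD = (3.2 - 1.4) x 0.45 x 8000 / 60 = 108.0 mg/L
Limit: 477 mg/L
Compliant: Yes


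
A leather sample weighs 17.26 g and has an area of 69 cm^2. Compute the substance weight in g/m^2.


Substance weight = mass / area x 10000
SW = 17.26 / 69 x 10000
SW = 2501.4 g/m^2


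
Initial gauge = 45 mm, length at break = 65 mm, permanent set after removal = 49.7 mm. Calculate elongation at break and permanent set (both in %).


Elongation at break = 44.4%
Permanent set = 10.4%

Elongation at break = (65 - 45) / 45 x 100 = 44.4%
Permanent set = (49.7 - 45) / 45 x 100 = 10.4%


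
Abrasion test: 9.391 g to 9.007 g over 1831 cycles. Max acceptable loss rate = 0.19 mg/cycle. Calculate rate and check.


Loss = 9.391 - 9.007 = 0.384 g
Rate = 0.384 g / 1831 cycles x 1000 = 0.210 mg/cycle
Max = 0.19 mg/cycle
Passes: No


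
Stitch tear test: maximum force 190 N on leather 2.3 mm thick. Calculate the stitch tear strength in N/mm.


Stitch tear strength = force / thickness
STS = 190 / 2.3 = 82.6 N/mm


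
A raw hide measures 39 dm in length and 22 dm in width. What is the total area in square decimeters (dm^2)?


858 dm^2

Area = length x width
Area = 39 x 22 = 858 dm^2


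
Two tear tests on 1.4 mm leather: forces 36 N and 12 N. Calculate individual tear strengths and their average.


Tear 1 = 36 / 1.4 = 25.7 N/mm
Tear 2 = 12 / 1.4 = 8.6 N/mm
Average = (25.7 + 8.6) / 2 = 17.2 N/mm


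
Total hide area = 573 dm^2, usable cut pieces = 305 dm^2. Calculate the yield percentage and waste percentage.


Yield = 53.2%
Waste = 46.8%

Yield = 305 / 573 x 100 = 53.2%
Waste = 573 - 305 = 268 dm^2
Waste% = 100 - 53.2 = 46.8%


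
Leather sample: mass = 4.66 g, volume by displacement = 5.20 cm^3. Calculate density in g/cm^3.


Density = mass / volume
Density = 4.66 / 5.20 = 0.896 g/cm^3


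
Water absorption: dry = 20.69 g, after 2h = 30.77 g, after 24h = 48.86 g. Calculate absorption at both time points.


2h absorption = 48.7%
24h absorption = 136.2%

WA (2h) = (30.77 - 20.69) / 20.69 x 100 = 48.7%
WA (24h) = (48.86 - 20.69) / 20.69 x 100 = 136.2%


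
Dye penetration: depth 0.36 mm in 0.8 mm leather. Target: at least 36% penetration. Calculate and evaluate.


Penetration = 45.0%
Meets target: Yes

Penetration = 0.36 / 0.8 x 100 = 45.0%
Target: 36%
Meets target: Yes


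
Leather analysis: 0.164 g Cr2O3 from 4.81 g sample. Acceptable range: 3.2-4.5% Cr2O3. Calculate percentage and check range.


Cr2O3 = 3.41%
Within range: Yes

Cr2O3% = 0.164 / 4.81 x 100 = 3.41%
Acceptable range: 3.2 to 4.5%
Within range: Yes


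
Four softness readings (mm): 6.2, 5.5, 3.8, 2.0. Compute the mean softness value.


4.38 mm

Sum = 6.2 + 5.5 + 3.8 + 2.0
Mean = 17.5 / 4 = 4.38 mm


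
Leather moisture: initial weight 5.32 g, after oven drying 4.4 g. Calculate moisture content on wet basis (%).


Moisture = 5.32 - 4.4 = 0.92 g
MC = 0.92 / 5.32 x 100 = 17.3%


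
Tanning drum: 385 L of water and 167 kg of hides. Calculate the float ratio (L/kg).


2.3

Float ratio = water / hide weight
Ratio = 385 / 167 = 2.3


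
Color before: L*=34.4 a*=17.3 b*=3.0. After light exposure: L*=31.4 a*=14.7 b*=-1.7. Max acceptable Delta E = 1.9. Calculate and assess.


dL = -3.0, da = -2.6, db = -4.7
dE = sqrt((-3.0)^2 + (-2.6)^2 + (-4.7)^2) = 6.15
Max = 1.9
Passes: No


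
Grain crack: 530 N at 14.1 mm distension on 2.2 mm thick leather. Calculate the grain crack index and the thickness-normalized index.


Crack index = 530 / 14.1 = 37.6 N/mm
Normalized = 37.6 / 2.2 = 17.1 N/mm per mm


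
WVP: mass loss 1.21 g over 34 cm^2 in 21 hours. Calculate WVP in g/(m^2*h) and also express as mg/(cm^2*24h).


WVP = 16.95 g/(m^2*h)
Daily rate = 40.67 mg/(cm^2*24h)


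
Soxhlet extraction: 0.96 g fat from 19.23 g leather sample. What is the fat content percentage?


Fat content = 0.96 / 19.23 x 100
Fat = 5.0%


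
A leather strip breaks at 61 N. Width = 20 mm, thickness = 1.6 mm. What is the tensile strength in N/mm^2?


Cross-sectional area = 20 x 1.6 = 32.0 mm^2
Tensile strength = 61 / 32.0 = 1.91 N/mm^2


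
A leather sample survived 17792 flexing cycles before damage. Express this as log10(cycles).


log10(17792) = 4.25


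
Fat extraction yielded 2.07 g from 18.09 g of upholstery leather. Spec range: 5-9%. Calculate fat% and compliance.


Fat content = 11.4%
Compliant: No

Fat% = 2.07 / 18.09 x 100 = 11.4%
Spec range: 5-9%
Compliant: No


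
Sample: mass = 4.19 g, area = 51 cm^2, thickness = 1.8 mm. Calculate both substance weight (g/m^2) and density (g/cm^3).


Substance weight = 821.6 g/m^2
Density = 0.456 g/cm^3

SW = 4.19 / 51 x 10000 = 821.6 g/m^2
Volume = 51 x 1.8 / 10 = 9.18 cm^3
Density = 4.19 / 9.18 = 0.456 g/cm^3


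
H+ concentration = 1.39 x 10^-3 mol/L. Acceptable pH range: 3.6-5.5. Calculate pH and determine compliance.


pH = 2.86
Compliant: No

pH = -log10(1.39 x 10^-3) = 2.86
Range: 3.6 to 5.5
Compliant: No


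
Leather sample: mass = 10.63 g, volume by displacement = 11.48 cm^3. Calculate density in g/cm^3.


Density = mass / volume
Density = 10.63 / 11.48 = 0.926 g/cm^3


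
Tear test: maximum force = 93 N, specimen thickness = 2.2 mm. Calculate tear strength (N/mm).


Tear strength = force / thickness
Tear = 93 / 2.2 = 42.3 N/mm


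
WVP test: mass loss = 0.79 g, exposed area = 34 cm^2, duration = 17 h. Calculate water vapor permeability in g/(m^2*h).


13.67 g/(m^2*h)

WVP = mass_loss / (area x time) x 10000
WVP = 0.79 / (34 x 17) x 10000
WVP = 0.79 / 578 x 10000 = 13.67 g/(m^2*h)


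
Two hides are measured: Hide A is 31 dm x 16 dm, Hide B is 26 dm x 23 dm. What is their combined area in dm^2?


Hide A area = 31 x 16 = 496 dm^2
Hide B area = 26 x 23 = 598 dm^2
Total = 496 + 598 = 1094 dm^2


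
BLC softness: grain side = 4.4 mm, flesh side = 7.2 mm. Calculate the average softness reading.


5.80 mm


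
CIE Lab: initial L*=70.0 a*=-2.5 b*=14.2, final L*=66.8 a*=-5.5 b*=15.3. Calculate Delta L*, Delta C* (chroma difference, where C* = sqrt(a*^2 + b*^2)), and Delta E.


Delta L* = 66.8 - 70.0 = -3.2
C1* = sqrt((-2.5)^2 + (14.2)^2) = 14.418
C2* = sqrt((-5.5)^2 + (15.3)^2) = 16.259
Delta C* = 16.259 - 14.418 = 1.84
Delta E = sqrt((-3.2)^2 + (-3.0)^2 + (1.1)^2) = 4.52


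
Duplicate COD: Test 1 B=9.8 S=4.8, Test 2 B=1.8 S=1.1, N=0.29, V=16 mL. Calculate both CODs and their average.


COD1 = (9.8 - 4.8) x 0.29 x 8000 / 16 = 725.0 mg/L
COD2 = (1.8 - 1.1) x 0.29 x 8000 / 16 = 101.5 mg/L
Average = (725.0 + 101.5) / 2 = 413.3 mg/L


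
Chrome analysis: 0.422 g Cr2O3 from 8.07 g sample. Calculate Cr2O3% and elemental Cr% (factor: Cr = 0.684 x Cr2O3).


Cr2O3 = 5.23%
Cr = 3.58%


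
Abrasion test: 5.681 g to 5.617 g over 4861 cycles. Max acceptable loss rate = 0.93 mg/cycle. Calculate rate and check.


Loss = 5.681 - 5.617 = 0.064 g
Rate = 0.064 g / 4861 cycles x 1000 = 0.013 mg/cycle
Max = 0.93 mg/cycle
Passes: Yes


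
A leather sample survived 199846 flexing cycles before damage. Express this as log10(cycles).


5.30


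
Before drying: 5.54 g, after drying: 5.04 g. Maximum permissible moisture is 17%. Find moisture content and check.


Moisture content = 9.0%
Acceptable: Yes

MC = (5.54 - 5.04) / 5.54 x 100 = 9.0%
Maximum: 17%
Acceptable: Yes


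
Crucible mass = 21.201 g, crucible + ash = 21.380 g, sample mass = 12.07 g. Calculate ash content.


Ash mass = 0.179 g
Ash content = 1.48%


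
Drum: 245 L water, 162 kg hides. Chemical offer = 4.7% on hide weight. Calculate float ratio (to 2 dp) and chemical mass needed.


Float ratio = 1.51
Chemical needed = 7.614 kg

Float ratio = 245 / 162 = 1.51
Chemical = 162 x 4.7 / 100 = 7.614 kg


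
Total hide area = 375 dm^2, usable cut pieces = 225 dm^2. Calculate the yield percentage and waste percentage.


Yield = 60.0%
Waste = 40.0%

Yield = 225 / 375 x 100 = 60.0%
Waste = 375 - 225 = 150 dm^2
Waste% = 100 - 60.0 = 40.0%


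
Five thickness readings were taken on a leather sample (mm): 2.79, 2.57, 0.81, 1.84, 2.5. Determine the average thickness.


Sum = 2.79 + 2.57 + 0.81 + 1.84 + 2.5 = 10.51
Average = 10.51 / 5 = 2.10 mm


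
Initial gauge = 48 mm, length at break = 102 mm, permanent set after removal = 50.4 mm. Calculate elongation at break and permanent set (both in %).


Elongation at break = (102 - 48) / 48 x 100 = 112.5%
Permanent set = (50.4 - 48) / 48 x 100 = 5.0%


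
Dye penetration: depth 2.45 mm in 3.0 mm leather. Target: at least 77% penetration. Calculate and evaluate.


Penetration = 2.45 / 3.0 x 100 = 81.7%
Target: 77%
Meets target: Yes


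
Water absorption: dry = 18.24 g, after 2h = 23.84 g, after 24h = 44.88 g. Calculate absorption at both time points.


2h absorption = 30.7%
24h absorption = 146.1%

WA (2h) = (23.84 - 18.24) / 18.24 x 100 = 30.7%
WA (24h) = (44.88 - 18.24) / 18.24 x 100 = 146.1%


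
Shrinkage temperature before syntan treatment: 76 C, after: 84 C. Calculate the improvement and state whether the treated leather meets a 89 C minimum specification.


Improvement = 84 - 76 = 8 C
Spec check: 84 C >= 89 C? No


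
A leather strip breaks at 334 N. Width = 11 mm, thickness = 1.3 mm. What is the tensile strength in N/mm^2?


Cross-sectional area = 11 x 1.3 = 14.3 mm^2
Tensile strength = 334 / 14.3 = 23.36 N/mm^2


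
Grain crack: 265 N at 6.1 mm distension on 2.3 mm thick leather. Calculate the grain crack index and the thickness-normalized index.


Crack index = 43.4 N/mm
Normalized index = 18.9 N/mm per mm


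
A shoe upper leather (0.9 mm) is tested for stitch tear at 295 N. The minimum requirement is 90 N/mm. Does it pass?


STS = 295 / 0.9 = 327.8 N/mm
Minimum required: 90 N/mm
Passes: Yes


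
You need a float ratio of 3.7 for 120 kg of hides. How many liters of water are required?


Water = hide weight x target ratio
Water = 120 x 3.7 = 444.0 L


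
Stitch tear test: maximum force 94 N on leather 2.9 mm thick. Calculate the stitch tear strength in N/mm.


32.4 N/mm

Stitch tear strength = force / thickness
STS = 94 / 2.9 = 32.4 N/mm


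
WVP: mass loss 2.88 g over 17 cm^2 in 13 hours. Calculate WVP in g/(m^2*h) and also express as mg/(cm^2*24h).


WVP = 130.32 g/(m^2*h)
Daily rate = 312.76 mg/(cm^2*24h)


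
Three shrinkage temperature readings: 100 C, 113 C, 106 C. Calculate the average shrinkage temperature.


Average = (100 + 113 + 106) / 3
Average = 319 / 3 = 106.3 C


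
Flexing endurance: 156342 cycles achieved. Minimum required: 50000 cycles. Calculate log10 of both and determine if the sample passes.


log10(156342) = 5.19
log10(50000) = 4.70
Passes: Yes


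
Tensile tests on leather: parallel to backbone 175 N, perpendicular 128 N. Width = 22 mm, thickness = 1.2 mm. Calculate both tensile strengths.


Area = 22 x 1.2 = 26.4 mm^2
TS (parallel) = 175 / 26.4 = 6.63 N/mm^2
TS (perpendicular) = 128 / 26.4 = 4.85 N/mm^2


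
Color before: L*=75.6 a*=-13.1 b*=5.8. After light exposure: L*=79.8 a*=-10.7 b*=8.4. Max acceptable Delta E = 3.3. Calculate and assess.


Delta E = 5.49
Passes: No

dL = 4.2, da = 2.4, db = 2.6
dE = sqrt((4.2)^2 + (2.4)^2 + (2.6)^2) = 5.49
Max = 3.3
Passes: No


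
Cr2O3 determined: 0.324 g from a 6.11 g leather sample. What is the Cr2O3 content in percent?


Cr2O3% = 0.324 / 6.11 x 100
Cr2O3% = 5.30%


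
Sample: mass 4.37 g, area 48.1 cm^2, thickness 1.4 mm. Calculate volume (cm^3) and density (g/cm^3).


Thickness in cm = 1.4 / 10 = 0.14 cm
Volume = 48.1 x 0.14 = 6.734 cm^3
Density = 4.37 / 6.734 = 0.649 g/cm^3


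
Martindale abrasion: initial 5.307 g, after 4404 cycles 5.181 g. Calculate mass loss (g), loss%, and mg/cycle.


Mass loss = 0.126 g
Loss = 2.37%
Rate = 0.029 mg/cycle


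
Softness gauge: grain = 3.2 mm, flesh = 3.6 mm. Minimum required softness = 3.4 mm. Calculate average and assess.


Average = (3.2 + 3.6) / 2 = 3.40 mm
Minimum = 3.4 mm
Meets requirement: Yes


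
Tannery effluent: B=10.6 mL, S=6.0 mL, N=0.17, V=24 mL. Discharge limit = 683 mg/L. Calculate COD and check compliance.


COD = 260.7 mg/L
Compliant: Yes

COD = (10.6 - 6.0) x 0.17 x 8000 / 24 = 260.7 mg/L
Limit: 683 mg/L
Compliant: Yes


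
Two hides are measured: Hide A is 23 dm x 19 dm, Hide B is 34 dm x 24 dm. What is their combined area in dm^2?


Hide A area = 23 x 19 = 437 dm^2
Hide B area = 34 x 24 = 816 dm^2
Total = 437 + 816 = 1253 dm^2


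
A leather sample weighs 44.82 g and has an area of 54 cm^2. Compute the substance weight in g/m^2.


8300.0 g/m^2


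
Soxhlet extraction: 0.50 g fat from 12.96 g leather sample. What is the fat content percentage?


3.9%


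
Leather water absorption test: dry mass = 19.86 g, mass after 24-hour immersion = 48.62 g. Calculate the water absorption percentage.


144.8%

Water absorbed = 48.62 - 19.86 = 28.76 g
WA% = 28.76 / 19.86 x 100 = 144.8%


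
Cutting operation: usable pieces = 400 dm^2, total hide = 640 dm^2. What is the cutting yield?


Yield = usable / total x 100
Yield = 400 / 640 x 100 = 62.5%


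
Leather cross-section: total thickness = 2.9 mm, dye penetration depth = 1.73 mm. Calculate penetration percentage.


59.7%


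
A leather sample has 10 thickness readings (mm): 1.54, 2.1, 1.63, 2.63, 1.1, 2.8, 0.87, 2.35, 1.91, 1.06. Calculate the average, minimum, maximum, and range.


Average = 1.80 mm
Min = 0.87 mm
Max = 2.8 mm
Range = 1.93 mm


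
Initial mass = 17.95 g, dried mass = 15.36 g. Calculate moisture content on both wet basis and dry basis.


Moisture lost = 17.95 - 15.36 = 2.59 g
Wet basis MC = 2.59 / 17.95 x 100 = 14.4%
Dry basis MC = 2.59 / 15.36 x 100 = 16.9%


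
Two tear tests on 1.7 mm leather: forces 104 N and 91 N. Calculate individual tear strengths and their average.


Tear 1 = 61.2 N/mm
Tear 2 = 53.5 N/mm
Average = 57.4 N/mm

Tear 1 = 104 / 1.7 = 61.2 N/mm
Tear 2 = 91 / 1.7 = 53.5 N/mm
Average = (61.2 + 53.5) / 2 = 57.4 N/mm


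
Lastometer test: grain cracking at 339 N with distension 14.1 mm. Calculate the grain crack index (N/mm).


Grain crack index = force / distension
Index = 339 / 14.1 = 24.0 N/mm


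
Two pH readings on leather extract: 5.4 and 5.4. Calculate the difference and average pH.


Difference = |5.4 - 5.4| = 0.0
Average = (5.4 + 5.4) / 2 = 5.40


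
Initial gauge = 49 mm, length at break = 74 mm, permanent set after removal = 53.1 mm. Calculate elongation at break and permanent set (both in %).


Elongation at break = 51.0%
Permanent set = 8.4%

Elongation at break = (74 - 49) / 49 x 100 = 51.0%
Permanent set = (53.1 - 49) / 49 x 100 = 8.4%


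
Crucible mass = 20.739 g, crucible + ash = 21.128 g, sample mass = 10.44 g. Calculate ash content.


Ash mass = 0.389 g
Ash content = 3.73%

Ash mass = 21.128 - 20.739 = 0.389 g
Ash% = 0.389 / 10.44 x 100 = 3.73%


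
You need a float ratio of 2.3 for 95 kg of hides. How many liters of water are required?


Water = hide weight x target ratio
Water = 95 x 2.3 = 218.5 L


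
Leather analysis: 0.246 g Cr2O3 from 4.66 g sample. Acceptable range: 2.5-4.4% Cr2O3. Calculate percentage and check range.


Cr2O3 = 5.28%
Within range: No

Cr2O3% = 0.246 / 4.66 x 100 = 5.28%
Acceptable range: 2.5 to 4.4%
Within range: No


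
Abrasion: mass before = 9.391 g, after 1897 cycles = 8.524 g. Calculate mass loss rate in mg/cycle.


0.457 mg/cycle

Mass loss = 9.391 - 8.524 = 0.867 g
Rate = 0.867 / 1897 x 1000 = 0.457 mg/cycle


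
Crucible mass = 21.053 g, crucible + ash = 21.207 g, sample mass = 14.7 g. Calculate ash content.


Ash mass = 21.207 - 21.053 = 0.154 g
Ash% = 0.154 / 14.7 x 100 = 1.05%


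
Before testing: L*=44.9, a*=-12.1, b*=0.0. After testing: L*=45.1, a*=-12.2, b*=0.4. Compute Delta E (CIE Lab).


dL = 45.1 - 44.9 = 0.2
da = -12.2 - (-12.1) = -0.1
db = 0.4 - 0.0 = 0.4
dE = sqrt((0.2)^2 + (-0.1)^2 + (0.4)^2) = 0.46


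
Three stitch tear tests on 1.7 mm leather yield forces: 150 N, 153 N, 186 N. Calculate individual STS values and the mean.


STS1 = 88.2 N/mm
STS2 = 90.0 N/mm
STS3 = 109.4 N/mm
Mean = 95.9 N/mm

STS1 = 150 / 1.7 = 88.2 N/mm
STS2 = 153 / 1.7 = 90.0 N/mm
STS3 = 186 / 1.7 = 109.4 N/mm
Mean = (88.2 + 90.0 + 109.4) / 3 = 95.9 N/mm


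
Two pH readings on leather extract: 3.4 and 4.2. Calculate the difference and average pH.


Difference = |3.4 - 4.2| = 0.8
Average = (3.4 + 4.2) / 2 = 3.80


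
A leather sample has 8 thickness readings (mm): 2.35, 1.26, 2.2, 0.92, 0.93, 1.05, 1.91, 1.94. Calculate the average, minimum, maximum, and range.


Sum = 12.56
Average = 12.56 / 8 = 1.57 mm
Minimum = 0.92 mm
Maximum = 2.35 mm
Range = 2.35 - 0.92 = 1.43 mm


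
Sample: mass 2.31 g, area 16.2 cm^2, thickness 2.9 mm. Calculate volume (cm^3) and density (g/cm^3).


Volume = 4.698 cm^3
Density = 0.492 g/cm^3

Thickness in cm = 2.9 / 10 = 0.29 cm
Volume = 16.2 x 0.29 = 4.698 cm^3
Density = 2.31 / 4.698 = 0.492 g/cm^3


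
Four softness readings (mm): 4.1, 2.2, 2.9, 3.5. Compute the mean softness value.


Sum = 4.1 + 2.2 + 2.9 + 3.5
Mean = 12.7 / 4 = 3.18 mm


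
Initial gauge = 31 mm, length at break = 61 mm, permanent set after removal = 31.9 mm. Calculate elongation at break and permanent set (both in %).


Elongation at break = 96.8%
Permanent set = 2.9%


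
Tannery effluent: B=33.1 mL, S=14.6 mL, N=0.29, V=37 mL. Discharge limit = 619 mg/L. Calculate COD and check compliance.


COD = 1160.0 mg/L
Compliant: No

COD = (33.1 - 14.6) x 0.29 x 8000 / 37 = 1160.0 mg/L
Limit: 619 mg/L
Compliant: No


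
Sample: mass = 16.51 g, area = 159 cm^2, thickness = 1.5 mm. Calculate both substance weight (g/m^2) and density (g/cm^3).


Substance weight = 1038.4 g/m^2
Density = 0.692 g/cm^3

SW = 16.51 / 159 x 10000 = 1038.4 g/m^2
Volume = 159 x 1.5 / 10 = 23.85 cm^3
Density = 16.51 / 23.85 = 0.692 g/cm^3


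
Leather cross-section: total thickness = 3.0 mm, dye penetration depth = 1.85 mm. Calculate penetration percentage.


Penetration% = 1.85 / 3.0 x 100
Penetration = 61.7%


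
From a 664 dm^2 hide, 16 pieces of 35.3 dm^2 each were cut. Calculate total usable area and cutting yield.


Total usable = 16 x 35.3 = 564.8 dm^2
Yield = 564.8 / 664 x 100 = 85.1%


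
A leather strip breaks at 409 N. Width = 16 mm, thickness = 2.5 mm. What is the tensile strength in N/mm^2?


10.23 N/mm^2

Cross-sectional area = 16 x 2.5 = 40.0 mm^2
Tensile strength = 409 / 40.0 = 10.23 N/mm^2


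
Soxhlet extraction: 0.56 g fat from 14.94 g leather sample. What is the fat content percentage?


3.7%


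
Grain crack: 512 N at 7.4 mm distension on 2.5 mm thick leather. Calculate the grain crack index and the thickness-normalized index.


Crack index = 512 / 7.4 = 69.2 N/mm
Normalized = 69.2 / 2.5 = 27.7 N/mm per mm


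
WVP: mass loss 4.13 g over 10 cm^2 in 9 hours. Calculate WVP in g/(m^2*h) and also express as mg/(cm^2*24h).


WVP = 4.13 / (10 x 9) x 10000 = 458.89 g/(m^2*h)
Mass loss in mg = 4.13 x 1000 = 4130 mg
Per cm^2 per 24h in mg: 4130 x 24 / (10 x 9) = 99120 / 90 = 1101.33 mg/(cm^2*24h)


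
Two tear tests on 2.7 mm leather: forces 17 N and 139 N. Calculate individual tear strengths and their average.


Tear 1 = 6.3 N/mm
Tear 2 = 51.5 N/mm
Average = 28.9 N/mm


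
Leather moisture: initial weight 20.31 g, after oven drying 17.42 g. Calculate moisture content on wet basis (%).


Moisture = 20.31 - 17.42 = 2.89 g
MC = 2.89 / 20.31 x 100 = 14.2%


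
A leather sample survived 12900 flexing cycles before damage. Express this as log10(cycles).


log10(12900) = 4.11


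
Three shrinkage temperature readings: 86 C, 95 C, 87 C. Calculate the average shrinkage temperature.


Average = (86 + 95 + 87) / 3
Average = 268 / 3 = 89.3 C


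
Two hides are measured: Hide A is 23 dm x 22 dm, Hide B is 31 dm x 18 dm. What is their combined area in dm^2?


Hide A area = 23 x 22 = 506 dm^2
Hide B area = 31 x 18 = 558 dm^2
Total = 506 + 558 = 1064 dm^2


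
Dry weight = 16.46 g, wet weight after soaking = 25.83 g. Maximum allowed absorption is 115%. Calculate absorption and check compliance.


WA = (25.83 - 16.46) / 16.46 x 100 = 56.9%
Maximum allowed: 115%
Compliant: Yes


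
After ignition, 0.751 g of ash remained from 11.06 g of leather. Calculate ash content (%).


6.79%


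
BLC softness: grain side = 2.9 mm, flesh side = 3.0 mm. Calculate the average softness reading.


2.95 mm

Average = (2.9 + 3.0) / 2
Average = 2.95 mm


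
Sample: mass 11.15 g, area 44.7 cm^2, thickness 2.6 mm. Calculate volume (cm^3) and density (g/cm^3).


Thickness in cm = 2.6 / 10 = 0.26 cm
Volume = 44.7 x 0.26 = 11.622 cm^3
Density = 11.15 / 11.622 = 0.959 g/cm^3


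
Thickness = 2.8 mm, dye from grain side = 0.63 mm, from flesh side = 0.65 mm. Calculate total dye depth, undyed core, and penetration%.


Total dyed = 1.28 mm
Undyed core = 1.52 mm
Penetration = 45.7%

Total dyed = 0.63 + 0.65 = 1.28 mm
Undyed core = 2.8 - 1.28 = 1.52 mm
Penetration = 1.28 / 2.8 x 100 = 45.7%


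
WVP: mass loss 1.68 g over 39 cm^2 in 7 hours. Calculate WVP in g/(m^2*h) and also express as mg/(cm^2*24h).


WVP = 1.68 / (39 x 7) x 10000 = 61.54 g/(m^2*h)
Mass loss in mg = 1.68 x 1000 = 1680 mg
Per cm^2 per 24h in mg: 1680 x 24 / (39 x 7) = 40320 / 273 = 147.69 mg/(cm^2*24h)


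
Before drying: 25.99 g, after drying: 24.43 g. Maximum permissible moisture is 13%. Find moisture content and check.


Moisture content = 6.0%
Acceptable: Yes

MC = (25.99 - 24.43) / 25.99 x 100 = 6.0%
Maximum: 13%
Acceptable: Yes


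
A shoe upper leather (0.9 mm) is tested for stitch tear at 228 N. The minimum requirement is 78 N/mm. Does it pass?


STS = 253.3 N/mm
Passes: Yes

STS = 228 / 0.9 = 253.3 N/mm
Minimum required: 78 N/mm
Passes: Yes


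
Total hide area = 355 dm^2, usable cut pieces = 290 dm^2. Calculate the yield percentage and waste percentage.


Yield = 290 / 355 x 100 = 81.7%
Waste = 355 - 290 = 65 dm^2
Waste% = 100 - 81.7 = 18.3%
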